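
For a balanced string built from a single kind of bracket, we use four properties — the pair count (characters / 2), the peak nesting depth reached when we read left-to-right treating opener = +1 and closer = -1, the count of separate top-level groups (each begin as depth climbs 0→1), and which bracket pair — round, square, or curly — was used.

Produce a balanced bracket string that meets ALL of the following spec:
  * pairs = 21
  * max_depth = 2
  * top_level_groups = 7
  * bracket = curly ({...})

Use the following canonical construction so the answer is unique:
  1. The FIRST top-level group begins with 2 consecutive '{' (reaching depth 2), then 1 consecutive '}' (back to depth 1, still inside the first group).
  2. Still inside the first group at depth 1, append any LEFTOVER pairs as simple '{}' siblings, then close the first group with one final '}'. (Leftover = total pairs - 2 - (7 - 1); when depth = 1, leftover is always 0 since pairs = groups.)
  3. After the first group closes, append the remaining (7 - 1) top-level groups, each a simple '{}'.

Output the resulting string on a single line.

Answer: {{}{}{}{}{}{}{}{}{}{}{}{}{}{}}{}{}{}{}{}{}

Derivation:
Spec: pairs=21 depth=2 groups=7
Leftover pairs = 21 - 2 - (7-1) = 13
First group: deep chain of depth 2 + 13 sibling pairs
Remaining 6 groups: simple '{}' each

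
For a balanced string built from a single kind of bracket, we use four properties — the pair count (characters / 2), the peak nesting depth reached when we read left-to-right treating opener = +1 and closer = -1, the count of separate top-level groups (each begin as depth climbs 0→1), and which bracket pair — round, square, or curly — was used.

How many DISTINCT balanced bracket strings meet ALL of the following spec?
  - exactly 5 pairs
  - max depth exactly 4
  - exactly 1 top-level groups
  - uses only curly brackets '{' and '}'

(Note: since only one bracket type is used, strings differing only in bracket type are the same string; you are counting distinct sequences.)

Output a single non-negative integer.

Spec: pairs=5 depth=4 groups=1
Count(depth <= 4) = 13
Count(depth <= 3) = 8
Count(depth == 4) = 13 - 8 = 5

Answer: 5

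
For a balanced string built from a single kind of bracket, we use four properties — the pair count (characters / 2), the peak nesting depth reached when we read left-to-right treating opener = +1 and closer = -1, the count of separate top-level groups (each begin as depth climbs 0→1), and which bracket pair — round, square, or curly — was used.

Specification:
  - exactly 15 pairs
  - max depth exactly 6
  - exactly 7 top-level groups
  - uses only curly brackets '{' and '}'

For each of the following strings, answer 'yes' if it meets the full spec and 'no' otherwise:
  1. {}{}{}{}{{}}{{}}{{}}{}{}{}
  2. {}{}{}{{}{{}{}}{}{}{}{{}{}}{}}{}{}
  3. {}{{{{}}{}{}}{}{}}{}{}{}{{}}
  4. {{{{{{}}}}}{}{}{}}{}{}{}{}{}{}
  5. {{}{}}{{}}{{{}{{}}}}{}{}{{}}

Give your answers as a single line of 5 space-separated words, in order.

Answer: no no no yes no

Derivation:
String 1 '{}{}{}{}{{}}{{}}{{}}{}{}{}': depth seq [1 0 1 0 1 0 1 0 1 2 1 0 1 2 1 0 1 2 1 0 1 0 1 0 1 0]
  -> pairs=13 depth=2 groups=10 -> no
String 2 '{}{}{}{{}{{}{}}{}{}{}{{}{}}{}}{}{}': depth seq [1 0 1 0 1 0 1 2 1 2 3 2 3 2 1 2 1 2 1 2 1 2 3 2 3 2 1 2 1 0 1 0 1 0]
  -> pairs=17 depth=3 groups=6 -> no
String 3 '{}{{{{}}{}{}}{}{}}{}{}{}{{}}': depth seq [1 0 1 2 3 4 3 2 3 2 3 2 1 2 1 2 1 0 1 0 1 0 1 0 1 2 1 0]
  -> pairs=14 depth=4 groups=6 -> no
String 4 '{{{{{{}}}}}{}{}{}}{}{}{}{}{}{}': depth seq [1 2 3 4 5 6 5 4 3 2 1 2 1 2 1 2 1 0 1 0 1 0 1 0 1 0 1 0 1 0]
  -> pairs=15 depth=6 groups=7 -> yes
String 5 '{{}{}}{{}}{{{}{{}}}}{}{}{{}}': depth seq [1 2 1 2 1 0 1 2 1 0 1 2 3 2 3 4 3 2 1 0 1 0 1 0 1 2 1 0]
  -> pairs=14 depth=4 groups=6 -> no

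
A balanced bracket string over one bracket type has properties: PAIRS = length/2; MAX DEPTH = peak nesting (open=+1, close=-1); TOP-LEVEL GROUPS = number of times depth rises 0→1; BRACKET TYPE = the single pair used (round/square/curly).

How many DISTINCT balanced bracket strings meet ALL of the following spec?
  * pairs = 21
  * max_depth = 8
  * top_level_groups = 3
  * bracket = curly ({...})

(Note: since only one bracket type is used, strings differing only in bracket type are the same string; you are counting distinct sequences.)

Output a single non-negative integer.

Spec: pairs=21 depth=8 groups=3
Count(depth <= 8) = 4210016994
Count(depth <= 7) = 3534388512
Count(depth == 8) = 4210016994 - 3534388512 = 675628482

Answer: 675628482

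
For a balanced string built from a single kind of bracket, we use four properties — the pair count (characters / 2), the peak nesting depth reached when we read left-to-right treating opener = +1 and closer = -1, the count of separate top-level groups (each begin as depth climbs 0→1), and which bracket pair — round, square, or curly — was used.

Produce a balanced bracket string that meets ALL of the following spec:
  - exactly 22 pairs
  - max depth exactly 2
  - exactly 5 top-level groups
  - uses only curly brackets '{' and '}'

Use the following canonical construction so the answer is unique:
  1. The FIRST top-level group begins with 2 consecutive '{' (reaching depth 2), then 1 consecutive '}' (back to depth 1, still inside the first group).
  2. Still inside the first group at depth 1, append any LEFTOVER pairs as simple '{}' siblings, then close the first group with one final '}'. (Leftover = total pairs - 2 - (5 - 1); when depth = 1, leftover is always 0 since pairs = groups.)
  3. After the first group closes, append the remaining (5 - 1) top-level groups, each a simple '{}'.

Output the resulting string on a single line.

Answer: {{}{}{}{}{}{}{}{}{}{}{}{}{}{}{}{}{}}{}{}{}{}

Derivation:
Spec: pairs=22 depth=2 groups=5
Leftover pairs = 22 - 2 - (5-1) = 16
First group: deep chain of depth 2 + 16 sibling pairs
Remaining 4 groups: simple '{}' each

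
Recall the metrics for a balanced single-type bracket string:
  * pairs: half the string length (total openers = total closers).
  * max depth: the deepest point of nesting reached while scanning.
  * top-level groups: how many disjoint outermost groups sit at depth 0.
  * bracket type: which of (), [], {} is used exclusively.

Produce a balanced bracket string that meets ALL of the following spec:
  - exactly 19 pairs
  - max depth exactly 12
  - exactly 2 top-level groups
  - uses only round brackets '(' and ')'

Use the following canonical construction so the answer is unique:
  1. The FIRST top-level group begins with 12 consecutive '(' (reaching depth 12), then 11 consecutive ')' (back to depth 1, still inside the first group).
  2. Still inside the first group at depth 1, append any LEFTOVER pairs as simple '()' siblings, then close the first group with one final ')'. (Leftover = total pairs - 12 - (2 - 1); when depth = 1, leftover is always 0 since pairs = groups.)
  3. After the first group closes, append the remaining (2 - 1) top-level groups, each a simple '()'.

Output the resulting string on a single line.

Spec: pairs=19 depth=12 groups=2
Leftover pairs = 19 - 12 - (2-1) = 6
First group: deep chain of depth 12 + 6 sibling pairs
Remaining 1 groups: simple '()' each

Answer: (((((((((((()))))))))))()()()()()())()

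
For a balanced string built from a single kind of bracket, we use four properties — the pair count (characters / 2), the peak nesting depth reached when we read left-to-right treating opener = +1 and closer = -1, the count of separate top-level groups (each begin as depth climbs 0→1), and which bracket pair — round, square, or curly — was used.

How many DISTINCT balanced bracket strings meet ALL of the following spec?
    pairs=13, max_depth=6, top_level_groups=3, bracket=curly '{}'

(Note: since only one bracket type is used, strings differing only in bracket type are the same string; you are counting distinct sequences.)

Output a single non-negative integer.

Spec: pairs=13 depth=6 groups=3
Count(depth <= 6) = 135828
Count(depth <= 5) = 109497
Count(depth == 6) = 135828 - 109497 = 26331

Answer: 26331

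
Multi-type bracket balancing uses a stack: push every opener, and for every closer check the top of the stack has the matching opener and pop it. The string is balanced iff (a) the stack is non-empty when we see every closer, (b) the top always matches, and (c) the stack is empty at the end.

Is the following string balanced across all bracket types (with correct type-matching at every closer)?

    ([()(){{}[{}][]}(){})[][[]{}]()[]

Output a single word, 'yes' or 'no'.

pos 0: push '('; stack = (
pos 1: push '['; stack = ([
pos 2: push '('; stack = ([(
pos 3: ')' matches '('; pop; stack = ([
pos 4: push '('; stack = ([(
pos 5: ')' matches '('; pop; stack = ([
pos 6: push '{'; stack = ([{
pos 7: push '{'; stack = ([{{
pos 8: '}' matches '{'; pop; stack = ([{
pos 9: push '['; stack = ([{[
pos 10: push '{'; stack = ([{[{
pos 11: '}' matches '{'; pop; stack = ([{[
pos 12: ']' matches '['; pop; stack = ([{
pos 13: push '['; stack = ([{[
pos 14: ']' matches '['; pop; stack = ([{
pos 15: '}' matches '{'; pop; stack = ([
pos 16: push '('; stack = ([(
pos 17: ')' matches '('; pop; stack = ([
pos 18: push '{'; stack = ([{
pos 19: '}' matches '{'; pop; stack = ([
pos 20: saw closer ')' but top of stack is '[' (expected ']') → INVALID
Verdict: type mismatch at position 20: ')' closes '[' → no

Answer: no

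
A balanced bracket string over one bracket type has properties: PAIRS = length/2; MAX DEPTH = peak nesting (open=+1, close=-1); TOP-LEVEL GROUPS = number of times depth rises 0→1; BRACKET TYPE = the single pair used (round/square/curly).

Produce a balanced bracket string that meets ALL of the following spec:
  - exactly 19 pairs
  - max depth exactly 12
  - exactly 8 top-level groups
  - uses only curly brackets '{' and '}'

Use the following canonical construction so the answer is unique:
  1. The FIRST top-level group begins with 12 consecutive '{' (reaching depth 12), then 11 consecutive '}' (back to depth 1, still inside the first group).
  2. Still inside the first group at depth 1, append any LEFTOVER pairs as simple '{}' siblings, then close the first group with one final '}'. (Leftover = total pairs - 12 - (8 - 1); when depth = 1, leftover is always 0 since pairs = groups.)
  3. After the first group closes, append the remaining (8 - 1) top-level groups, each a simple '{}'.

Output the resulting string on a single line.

Answer: {{{{{{{{{{{{}}}}}}}}}}}}{}{}{}{}{}{}{}

Derivation:
Spec: pairs=19 depth=12 groups=8
Leftover pairs = 19 - 12 - (8-1) = 0
First group: deep chain of depth 12 + 0 sibling pairs
Remaining 7 groups: simple '{}' each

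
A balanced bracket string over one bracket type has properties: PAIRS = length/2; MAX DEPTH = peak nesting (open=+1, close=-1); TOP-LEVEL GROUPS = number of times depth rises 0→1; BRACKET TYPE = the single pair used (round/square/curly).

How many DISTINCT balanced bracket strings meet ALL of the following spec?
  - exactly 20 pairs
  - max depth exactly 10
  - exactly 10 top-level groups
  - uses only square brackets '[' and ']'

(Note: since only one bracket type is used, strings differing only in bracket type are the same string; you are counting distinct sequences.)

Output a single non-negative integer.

Answer: 260

Derivation:
Spec: pairs=20 depth=10 groups=10
Count(depth <= 10) = 10014995
Count(depth <= 9) = 10014735
Count(depth == 10) = 10014995 - 10014735 = 260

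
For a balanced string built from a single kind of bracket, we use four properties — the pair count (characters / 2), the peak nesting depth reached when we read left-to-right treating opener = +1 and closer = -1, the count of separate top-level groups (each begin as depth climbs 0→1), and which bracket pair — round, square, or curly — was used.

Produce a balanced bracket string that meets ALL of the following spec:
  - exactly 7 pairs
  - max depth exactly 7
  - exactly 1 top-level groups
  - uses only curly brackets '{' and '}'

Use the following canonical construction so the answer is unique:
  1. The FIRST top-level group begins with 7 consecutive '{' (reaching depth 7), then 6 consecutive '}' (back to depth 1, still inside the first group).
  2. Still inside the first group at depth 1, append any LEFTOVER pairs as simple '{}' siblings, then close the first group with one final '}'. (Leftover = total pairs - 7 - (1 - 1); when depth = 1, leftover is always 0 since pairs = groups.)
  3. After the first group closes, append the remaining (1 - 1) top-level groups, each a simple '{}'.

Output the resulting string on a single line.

Answer: {{{{{{{}}}}}}}

Derivation:
Spec: pairs=7 depth=7 groups=1
Leftover pairs = 7 - 7 - (1-1) = 0
First group: deep chain of depth 7 + 0 sibling pairs
Remaining 0 groups: simple '{}' each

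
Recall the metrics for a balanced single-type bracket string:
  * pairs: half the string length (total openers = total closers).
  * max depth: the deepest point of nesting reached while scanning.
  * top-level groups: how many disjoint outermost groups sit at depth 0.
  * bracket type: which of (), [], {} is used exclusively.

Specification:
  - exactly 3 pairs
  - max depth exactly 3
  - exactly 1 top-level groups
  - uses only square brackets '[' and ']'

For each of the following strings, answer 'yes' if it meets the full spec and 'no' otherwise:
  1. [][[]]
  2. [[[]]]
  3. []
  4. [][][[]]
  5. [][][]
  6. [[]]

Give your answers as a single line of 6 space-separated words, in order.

String 1 '[][[]]': depth seq [1 0 1 2 1 0]
  -> pairs=3 depth=2 groups=2 -> no
String 2 '[[[]]]': depth seq [1 2 3 2 1 0]
  -> pairs=3 depth=3 groups=1 -> yes
String 3 '[]': depth seq [1 0]
  -> pairs=1 depth=1 groups=1 -> no
String 4 '[][][[]]': depth seq [1 0 1 0 1 2 1 0]
  -> pairs=4 depth=2 groups=3 -> no
String 5 '[][][]': depth seq [1 0 1 0 1 0]
  -> pairs=3 depth=1 groups=3 -> no
String 6 '[[]]': depth seq [1 2 1 0]
  -> pairs=2 depth=2 groups=1 -> no

Answer: no yes no no no no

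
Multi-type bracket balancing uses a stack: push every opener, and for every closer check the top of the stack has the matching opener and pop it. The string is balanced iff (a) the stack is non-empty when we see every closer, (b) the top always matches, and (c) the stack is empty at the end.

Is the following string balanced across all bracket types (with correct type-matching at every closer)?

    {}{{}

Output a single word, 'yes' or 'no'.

pos 0: push '{'; stack = {
pos 1: '}' matches '{'; pop; stack = (empty)
pos 2: push '{'; stack = {
pos 3: push '{'; stack = {{
pos 4: '}' matches '{'; pop; stack = {
end: stack still non-empty ({) → INVALID
Verdict: unclosed openers at end: { → no

Answer: no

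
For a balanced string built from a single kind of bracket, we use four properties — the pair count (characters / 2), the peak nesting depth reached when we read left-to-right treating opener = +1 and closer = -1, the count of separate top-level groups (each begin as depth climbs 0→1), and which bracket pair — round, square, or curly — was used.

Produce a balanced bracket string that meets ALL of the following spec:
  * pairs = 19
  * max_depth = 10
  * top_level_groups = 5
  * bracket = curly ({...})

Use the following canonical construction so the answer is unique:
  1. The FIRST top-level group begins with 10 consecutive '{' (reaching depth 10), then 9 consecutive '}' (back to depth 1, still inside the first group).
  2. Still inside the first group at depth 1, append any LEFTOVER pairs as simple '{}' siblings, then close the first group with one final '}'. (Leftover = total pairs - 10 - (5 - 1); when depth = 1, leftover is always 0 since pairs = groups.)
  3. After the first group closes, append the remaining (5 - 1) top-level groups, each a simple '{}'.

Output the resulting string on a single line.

Spec: pairs=19 depth=10 groups=5
Leftover pairs = 19 - 10 - (5-1) = 5
First group: deep chain of depth 10 + 5 sibling pairs
Remaining 4 groups: simple '{}' each

Answer: {{{{{{{{{{}}}}}}}}}{}{}{}{}{}}{}{}{}{}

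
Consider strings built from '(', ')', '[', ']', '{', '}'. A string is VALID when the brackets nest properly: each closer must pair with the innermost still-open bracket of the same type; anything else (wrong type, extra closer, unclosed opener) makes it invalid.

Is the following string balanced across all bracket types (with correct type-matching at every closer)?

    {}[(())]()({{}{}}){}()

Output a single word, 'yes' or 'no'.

Answer: yes

Derivation:
pos 0: push '{'; stack = {
pos 1: '}' matches '{'; pop; stack = (empty)
pos 2: push '['; stack = [
pos 3: push '('; stack = [(
pos 4: push '('; stack = [((
pos 5: ')' matches '('; pop; stack = [(
pos 6: ')' matches '('; pop; stack = [
pos 7: ']' matches '['; pop; stack = (empty)
pos 8: push '('; stack = (
pos 9: ')' matches '('; pop; stack = (empty)
pos 10: push '('; stack = (
pos 11: push '{'; stack = ({
pos 12: push '{'; stack = ({{
pos 13: '}' matches '{'; pop; stack = ({
pos 14: push '{'; stack = ({{
pos 15: '}' matches '{'; pop; stack = ({
pos 16: '}' matches '{'; pop; stack = (
pos 17: ')' matches '('; pop; stack = (empty)
pos 18: push '{'; stack = {
pos 19: '}' matches '{'; pop; stack = (empty)
pos 20: push '('; stack = (
pos 21: ')' matches '('; pop; stack = (empty)
end: stack empty → VALID
Verdict: properly nested → yes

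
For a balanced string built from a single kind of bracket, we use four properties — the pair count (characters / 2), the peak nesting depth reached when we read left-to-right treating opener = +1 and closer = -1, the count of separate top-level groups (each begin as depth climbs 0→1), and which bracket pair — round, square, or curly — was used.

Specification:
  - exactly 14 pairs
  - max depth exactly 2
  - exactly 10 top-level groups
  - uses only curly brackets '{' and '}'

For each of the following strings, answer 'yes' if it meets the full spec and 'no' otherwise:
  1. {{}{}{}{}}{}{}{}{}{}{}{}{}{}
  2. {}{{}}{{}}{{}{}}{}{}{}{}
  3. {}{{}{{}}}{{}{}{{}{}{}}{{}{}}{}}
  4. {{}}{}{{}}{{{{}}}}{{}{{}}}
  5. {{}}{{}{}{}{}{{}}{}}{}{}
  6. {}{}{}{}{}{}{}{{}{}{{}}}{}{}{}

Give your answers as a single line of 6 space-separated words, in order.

String 1 '{{}{}{}{}}{}{}{}{}{}{}{}{}{}': depth seq [1 2 1 2 1 2 1 2 1 0 1 0 1 0 1 0 1 0 1 0 1 0 1 0 1 0 1 0]
  -> pairs=14 depth=2 groups=10 -> yes
String 2 '{}{{}}{{}}{{}{}}{}{}{}{}': depth seq [1 0 1 2 1 0 1 2 1 0 1 2 1 2 1 0 1 0 1 0 1 0 1 0]
  -> pairs=12 depth=2 groups=8 -> no
String 3 '{}{{}{{}}}{{}{}{{}{}{}}{{}{}}{}}': depth seq [1 0 1 2 1 2 3 2 1 0 1 2 1 2 1 2 3 2 3 2 3 2 1 2 3 2 3 2 1 2 1 0]
  -> pairs=16 depth=3 groups=3 -> no
String 4 '{{}}{}{{}}{{{{}}}}{{}{{}}}': depth seq [1 2 1 0 1 0 1 2 1 0 1 2 3 4 3 2 1 0 1 2 1 2 3 2 1 0]
  -> pairs=13 depth=4 groups=5 -> no
String 5 '{{}}{{}{}{}{}{{}}{}}{}{}': depth seq [1 2 1 0 1 2 1 2 1 2 1 2 1 2 3 2 1 2 1 0 1 0 1 0]
  -> pairs=12 depth=3 groups=4 -> no
String 6 '{}{}{}{}{}{}{}{{}{}{{}}}{}{}{}': depth seq [1 0 1 0 1 0 1 0 1 0 1 0 1 0 1 2 1 2 1 2 3 2 1 0 1 0 1 0 1 0]
  -> pairs=15 depth=3 groups=11 -> no

Answer: yes no no no no no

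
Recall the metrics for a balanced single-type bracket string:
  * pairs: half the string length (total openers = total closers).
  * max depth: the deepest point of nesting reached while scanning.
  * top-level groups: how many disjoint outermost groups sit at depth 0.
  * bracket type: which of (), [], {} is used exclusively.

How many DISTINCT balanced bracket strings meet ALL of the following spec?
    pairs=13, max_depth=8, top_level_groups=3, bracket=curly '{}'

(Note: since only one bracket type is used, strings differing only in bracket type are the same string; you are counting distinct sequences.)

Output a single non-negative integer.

Spec: pairs=13 depth=8 groups=3
Count(depth <= 8) = 148662
Count(depth <= 7) = 145926
Count(depth == 8) = 148662 - 145926 = 2736

Answer: 2736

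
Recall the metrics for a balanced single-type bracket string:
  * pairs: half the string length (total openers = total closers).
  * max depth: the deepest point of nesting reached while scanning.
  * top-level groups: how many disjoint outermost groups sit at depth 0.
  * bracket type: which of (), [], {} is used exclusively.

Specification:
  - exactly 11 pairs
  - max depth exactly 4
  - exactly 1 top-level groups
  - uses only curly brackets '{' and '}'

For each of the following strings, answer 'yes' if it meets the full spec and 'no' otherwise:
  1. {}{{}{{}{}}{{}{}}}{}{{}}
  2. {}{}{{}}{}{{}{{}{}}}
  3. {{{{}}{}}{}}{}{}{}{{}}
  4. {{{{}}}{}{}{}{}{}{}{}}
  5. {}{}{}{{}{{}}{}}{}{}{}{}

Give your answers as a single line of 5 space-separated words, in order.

Answer: no no no yes no

Derivation:
String 1 '{}{{}{{}{}}{{}{}}}{}{{}}': depth seq [1 0 1 2 1 2 3 2 3 2 1 2 3 2 3 2 1 0 1 0 1 2 1 0]
  -> pairs=12 depth=3 groups=4 -> no
String 2 '{}{}{{}}{}{{}{{}{}}}': depth seq [1 0 1 0 1 2 1 0 1 0 1 2 1 2 3 2 3 2 1 0]
  -> pairs=10 depth=3 groups=5 -> no
String 3 '{{{{}}{}}{}}{}{}{}{{}}': depth seq [1 2 3 4 3 2 3 2 1 2 1 0 1 0 1 0 1 0 1 2 1 0]
  -> pairs=11 depth=4 groups=5 -> no
String 4 '{{{{}}}{}{}{}{}{}{}{}}': depth seq [1 2 3 4 3 2 1 2 1 2 1 2 1 2 1 2 1 2 1 2 1 0]
  -> pairs=11 depth=4 groups=1 -> yes
String 5 '{}{}{}{{}{{}}{}}{}{}{}{}': depth seq [1 0 1 0 1 0 1 2 1 2 3 2 1 2 1 0 1 0 1 0 1 0 1 0]
  -> pairs=12 depth=3 groups=8 -> no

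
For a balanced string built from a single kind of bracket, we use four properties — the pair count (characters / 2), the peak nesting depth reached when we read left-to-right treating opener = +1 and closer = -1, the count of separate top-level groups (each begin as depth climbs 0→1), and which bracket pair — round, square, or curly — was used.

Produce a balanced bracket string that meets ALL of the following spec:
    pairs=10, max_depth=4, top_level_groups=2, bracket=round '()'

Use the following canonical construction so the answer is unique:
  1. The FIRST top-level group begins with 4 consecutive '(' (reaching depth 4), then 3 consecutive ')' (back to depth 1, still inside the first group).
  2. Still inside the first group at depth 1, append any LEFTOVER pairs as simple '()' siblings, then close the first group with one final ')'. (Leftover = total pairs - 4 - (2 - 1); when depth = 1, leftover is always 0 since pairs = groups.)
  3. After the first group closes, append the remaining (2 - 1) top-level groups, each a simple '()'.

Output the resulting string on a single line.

Answer: (((()))()()()()())()

Derivation:
Spec: pairs=10 depth=4 groups=2
Leftover pairs = 10 - 4 - (2-1) = 5
First group: deep chain of depth 4 + 5 sibling pairs
Remaining 1 groups: simple '()' each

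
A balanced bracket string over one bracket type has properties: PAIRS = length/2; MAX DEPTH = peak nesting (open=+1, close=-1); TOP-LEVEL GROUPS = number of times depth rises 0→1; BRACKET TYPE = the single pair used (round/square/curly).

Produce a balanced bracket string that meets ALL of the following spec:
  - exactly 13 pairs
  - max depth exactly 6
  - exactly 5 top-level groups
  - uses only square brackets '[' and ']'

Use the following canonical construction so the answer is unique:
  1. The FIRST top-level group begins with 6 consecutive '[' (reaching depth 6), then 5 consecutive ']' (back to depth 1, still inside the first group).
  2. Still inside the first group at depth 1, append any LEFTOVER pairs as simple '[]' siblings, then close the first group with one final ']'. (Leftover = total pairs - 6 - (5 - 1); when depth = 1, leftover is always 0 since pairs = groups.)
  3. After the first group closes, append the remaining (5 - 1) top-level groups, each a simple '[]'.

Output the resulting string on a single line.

Spec: pairs=13 depth=6 groups=5
Leftover pairs = 13 - 6 - (5-1) = 3
First group: deep chain of depth 6 + 3 sibling pairs
Remaining 4 groups: simple '[]' each

Answer: [[[[[[]]]]][][][]][][][][]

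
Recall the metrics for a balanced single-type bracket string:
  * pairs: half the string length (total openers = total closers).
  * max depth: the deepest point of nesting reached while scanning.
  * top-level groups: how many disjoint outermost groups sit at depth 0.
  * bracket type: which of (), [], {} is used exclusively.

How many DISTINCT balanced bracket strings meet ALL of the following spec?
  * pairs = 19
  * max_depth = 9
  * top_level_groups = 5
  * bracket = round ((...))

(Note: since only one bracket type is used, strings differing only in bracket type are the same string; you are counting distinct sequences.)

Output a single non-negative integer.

Spec: pairs=19 depth=9 groups=5
Count(depth <= 9) = 123389920
Count(depth <= 8) = 121365000
Count(depth == 9) = 123389920 - 121365000 = 2024920

Answer: 2024920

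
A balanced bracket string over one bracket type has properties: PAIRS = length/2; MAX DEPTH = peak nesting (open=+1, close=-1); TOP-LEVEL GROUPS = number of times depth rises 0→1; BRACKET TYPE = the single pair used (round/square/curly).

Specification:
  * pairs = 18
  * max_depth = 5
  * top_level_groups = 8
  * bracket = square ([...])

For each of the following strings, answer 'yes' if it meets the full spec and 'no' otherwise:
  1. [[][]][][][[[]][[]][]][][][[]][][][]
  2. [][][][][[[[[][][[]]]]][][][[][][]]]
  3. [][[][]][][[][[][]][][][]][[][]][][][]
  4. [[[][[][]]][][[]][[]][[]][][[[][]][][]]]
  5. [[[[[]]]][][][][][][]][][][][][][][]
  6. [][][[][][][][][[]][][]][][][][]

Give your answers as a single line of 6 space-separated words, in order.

Answer: no no no no yes no

Derivation:
String 1 '[[][]][][][[[]][[]][]][][][[]][][][]': depth seq [1 2 1 2 1 0 1 0 1 0 1 2 3 2 1 2 3 2 1 2 1 0 1 0 1 0 1 2 1 0 1 0 1 0 1 0]
  -> pairs=18 depth=3 groups=10 -> no
String 2 '[][][][][[[[[][][[]]]]][][][[][][]]]': depth seq [1 0 1 0 1 0 1 0 1 2 3 4 5 4 5 4 5 6 5 4 3 2 1 2 1 2 1 2 3 2 3 2 3 2 1 0]
  -> pairs=18 depth=6 groups=5 -> no
String 3 '[][[][]][][[][[][]][][][]][[][]][][][]': depth seq [1 0 1 2 1 2 1 0 1 0 1 2 1 2 3 2 3 2 1 2 1 2 1 2 1 0 1 2 1 2 1 0 1 0 1 0 1 0]
  -> pairs=19 depth=3 groups=8 -> no
String 4 '[[[][[][]]][][[]][[]][[]][][[[][]][][]]]': depth seq [1 2 3 2 3 4 3 4 3 2 1 2 1 2 3 2 1 2 3 2 1 2 3 2 1 2 1 2 3 4 3 4 3 2 3 2 3 2 1 0]
  -> pairs=20 depth=4 groups=1 -> no
String 5 '[[[[[]]]][][][][][][]][][][][][][][]': depth seq [1 2 3 4 5 4 3 2 1 2 1 2 1 2 1 2 1 2 1 2 1 0 1 0 1 0 1 0 1 0 1 0 1 0 1 0]
  -> pairs=18 depth=5 groups=8 -> yes
String 6 '[][][[][][][][][[]][][]][][][][]': depth seq [1 0 1 0 1 2 1 2 1 2 1 2 1 2 1 2 3 2 1 2 1 2 1 0 1 0 1 0 1 0 1 0]
  -> pairs=16 depth=3 groups=7 -> no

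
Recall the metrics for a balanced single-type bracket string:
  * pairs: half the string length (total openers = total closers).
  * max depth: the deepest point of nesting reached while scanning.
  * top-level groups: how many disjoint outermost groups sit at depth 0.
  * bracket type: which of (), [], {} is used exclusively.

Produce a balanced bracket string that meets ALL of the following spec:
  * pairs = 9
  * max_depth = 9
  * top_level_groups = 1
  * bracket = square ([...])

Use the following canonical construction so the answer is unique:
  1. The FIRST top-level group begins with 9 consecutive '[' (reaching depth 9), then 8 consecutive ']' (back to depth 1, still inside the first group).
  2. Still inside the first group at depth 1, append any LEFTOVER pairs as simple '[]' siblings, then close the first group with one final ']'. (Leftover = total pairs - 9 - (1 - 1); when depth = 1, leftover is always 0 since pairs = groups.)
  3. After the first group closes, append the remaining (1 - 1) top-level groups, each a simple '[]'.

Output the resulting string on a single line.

Answer: [[[[[[[[[]]]]]]]]]

Derivation:
Spec: pairs=9 depth=9 groups=1
Leftover pairs = 9 - 9 - (1-1) = 0
First group: deep chain of depth 9 + 0 sibling pairs
Remaining 0 groups: simple '[]' each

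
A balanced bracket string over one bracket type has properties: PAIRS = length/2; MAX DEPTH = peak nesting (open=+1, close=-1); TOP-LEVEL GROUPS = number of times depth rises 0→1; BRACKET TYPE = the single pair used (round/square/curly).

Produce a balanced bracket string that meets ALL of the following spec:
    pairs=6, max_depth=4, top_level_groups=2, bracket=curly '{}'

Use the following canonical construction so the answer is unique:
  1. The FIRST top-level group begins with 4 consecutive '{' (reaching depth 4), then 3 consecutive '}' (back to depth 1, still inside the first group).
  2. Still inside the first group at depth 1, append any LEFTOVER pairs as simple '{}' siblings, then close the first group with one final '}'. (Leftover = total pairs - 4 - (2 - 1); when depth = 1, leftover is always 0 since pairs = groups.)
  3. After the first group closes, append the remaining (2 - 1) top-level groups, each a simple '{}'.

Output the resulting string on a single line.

Answer: {{{{}}}{}}{}

Derivation:
Spec: pairs=6 depth=4 groups=2
Leftover pairs = 6 - 4 - (2-1) = 1
First group: deep chain of depth 4 + 1 sibling pairs
Remaining 1 groups: simple '{}' each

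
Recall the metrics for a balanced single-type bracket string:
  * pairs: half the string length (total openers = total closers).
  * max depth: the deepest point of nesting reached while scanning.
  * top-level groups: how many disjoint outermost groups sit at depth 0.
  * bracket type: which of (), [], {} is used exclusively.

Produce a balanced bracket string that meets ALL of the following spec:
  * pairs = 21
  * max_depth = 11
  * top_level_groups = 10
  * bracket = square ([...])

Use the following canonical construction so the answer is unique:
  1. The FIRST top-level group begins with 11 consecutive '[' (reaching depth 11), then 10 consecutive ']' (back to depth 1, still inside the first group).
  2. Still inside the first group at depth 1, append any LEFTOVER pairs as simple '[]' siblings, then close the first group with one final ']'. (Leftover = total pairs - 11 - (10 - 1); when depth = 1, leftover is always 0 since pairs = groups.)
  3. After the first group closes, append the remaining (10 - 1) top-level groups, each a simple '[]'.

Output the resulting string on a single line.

Answer: [[[[[[[[[[[]]]]]]]]]][]][][][][][][][][][]

Derivation:
Spec: pairs=21 depth=11 groups=10
Leftover pairs = 21 - 11 - (10-1) = 1
First group: deep chain of depth 11 + 1 sibling pairs
Remaining 9 groups: simple '[]' each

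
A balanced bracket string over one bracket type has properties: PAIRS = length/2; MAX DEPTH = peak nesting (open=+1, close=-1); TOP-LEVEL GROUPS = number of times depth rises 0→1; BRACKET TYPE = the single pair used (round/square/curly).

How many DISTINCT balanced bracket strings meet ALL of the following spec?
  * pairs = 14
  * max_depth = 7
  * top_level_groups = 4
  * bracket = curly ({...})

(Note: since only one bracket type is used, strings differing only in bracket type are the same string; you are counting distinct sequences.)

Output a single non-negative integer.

Answer: 17112

Derivation:
Spec: pairs=14 depth=7 groups=4
Count(depth <= 7) = 321724
Count(depth <= 6) = 304612
Count(depth == 7) = 321724 - 304612 = 17112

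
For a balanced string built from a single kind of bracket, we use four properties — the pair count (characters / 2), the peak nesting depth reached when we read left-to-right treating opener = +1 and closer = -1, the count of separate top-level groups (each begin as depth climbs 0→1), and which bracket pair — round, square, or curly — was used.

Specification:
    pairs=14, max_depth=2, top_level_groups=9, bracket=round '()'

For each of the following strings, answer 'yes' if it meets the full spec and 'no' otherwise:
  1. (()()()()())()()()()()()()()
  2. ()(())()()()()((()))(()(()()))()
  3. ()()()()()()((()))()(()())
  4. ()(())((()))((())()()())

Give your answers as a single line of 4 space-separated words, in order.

String 1 '(()()()()())()()()()()()()()': depth seq [1 2 1 2 1 2 1 2 1 2 1 0 1 0 1 0 1 0 1 0 1 0 1 0 1 0 1 0]
  -> pairs=14 depth=2 groups=9 -> yes
String 2 '()(())()()()()((()))(()(()()))()': depth seq [1 0 1 2 1 0 1 0 1 0 1 0 1 0 1 2 3 2 1 0 1 2 1 2 3 2 3 2 1 0 1 0]
  -> pairs=16 depth=3 groups=9 -> no
String 3 '()()()()()()((()))()(()())': depth seq [1 0 1 0 1 0 1 0 1 0 1 0 1 2 3 2 1 0 1 0 1 2 1 2 1 0]
  -> pairs=13 depth=3 groups=9 -> no
String 4 '()(())((()))((())()()())': depth seq [1 0 1 2 1 0 1 2 3 2 1 0 1 2 3 2 1 2 1 2 1 2 1 0]
  -> pairs=12 depth=3 groups=4 -> no

Answer: yes no no no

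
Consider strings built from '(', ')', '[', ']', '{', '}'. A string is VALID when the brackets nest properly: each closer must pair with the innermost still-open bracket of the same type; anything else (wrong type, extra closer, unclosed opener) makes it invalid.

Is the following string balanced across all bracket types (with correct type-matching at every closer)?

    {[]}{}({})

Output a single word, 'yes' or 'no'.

pos 0: push '{'; stack = {
pos 1: push '['; stack = {[
pos 2: ']' matches '['; pop; stack = {
pos 3: '}' matches '{'; pop; stack = (empty)
pos 4: push '{'; stack = {
pos 5: '}' matches '{'; pop; stack = (empty)
pos 6: push '('; stack = (
pos 7: push '{'; stack = ({
pos 8: '}' matches '{'; pop; stack = (
pos 9: ')' matches '('; pop; stack = (empty)
end: stack empty → VALID
Verdict: properly nested → yes

Answer: yes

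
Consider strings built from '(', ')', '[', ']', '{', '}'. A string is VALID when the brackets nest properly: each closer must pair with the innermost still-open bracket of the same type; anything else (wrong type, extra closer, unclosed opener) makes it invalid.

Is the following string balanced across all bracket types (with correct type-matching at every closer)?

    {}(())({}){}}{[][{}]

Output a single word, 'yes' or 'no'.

pos 0: push '{'; stack = {
pos 1: '}' matches '{'; pop; stack = (empty)
pos 2: push '('; stack = (
pos 3: push '('; stack = ((
pos 4: ')' matches '('; pop; stack = (
pos 5: ')' matches '('; pop; stack = (empty)
pos 6: push '('; stack = (
pos 7: push '{'; stack = ({
pos 8: '}' matches '{'; pop; stack = (
pos 9: ')' matches '('; pop; stack = (empty)
pos 10: push '{'; stack = {
pos 11: '}' matches '{'; pop; stack = (empty)
pos 12: saw closer '}' but stack is empty → INVALID
Verdict: unmatched closer '}' at position 12 → no

Answer: no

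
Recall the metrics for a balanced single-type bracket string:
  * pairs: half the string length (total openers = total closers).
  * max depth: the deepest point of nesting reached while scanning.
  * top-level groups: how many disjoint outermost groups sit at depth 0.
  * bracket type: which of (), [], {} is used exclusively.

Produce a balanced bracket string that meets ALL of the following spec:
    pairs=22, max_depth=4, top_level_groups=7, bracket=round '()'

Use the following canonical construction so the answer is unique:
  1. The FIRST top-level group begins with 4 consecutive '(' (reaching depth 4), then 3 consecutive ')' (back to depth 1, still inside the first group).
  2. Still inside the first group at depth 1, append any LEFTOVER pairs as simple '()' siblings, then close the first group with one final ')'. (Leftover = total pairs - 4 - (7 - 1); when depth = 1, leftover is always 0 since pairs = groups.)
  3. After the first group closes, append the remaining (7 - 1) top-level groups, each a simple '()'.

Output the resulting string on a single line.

Answer: (((()))()()()()()()()()()()()())()()()()()()

Derivation:
Spec: pairs=22 depth=4 groups=7
Leftover pairs = 22 - 4 - (7-1) = 12
First group: deep chain of depth 4 + 12 sibling pairs
Remaining 6 groups: simple '()' each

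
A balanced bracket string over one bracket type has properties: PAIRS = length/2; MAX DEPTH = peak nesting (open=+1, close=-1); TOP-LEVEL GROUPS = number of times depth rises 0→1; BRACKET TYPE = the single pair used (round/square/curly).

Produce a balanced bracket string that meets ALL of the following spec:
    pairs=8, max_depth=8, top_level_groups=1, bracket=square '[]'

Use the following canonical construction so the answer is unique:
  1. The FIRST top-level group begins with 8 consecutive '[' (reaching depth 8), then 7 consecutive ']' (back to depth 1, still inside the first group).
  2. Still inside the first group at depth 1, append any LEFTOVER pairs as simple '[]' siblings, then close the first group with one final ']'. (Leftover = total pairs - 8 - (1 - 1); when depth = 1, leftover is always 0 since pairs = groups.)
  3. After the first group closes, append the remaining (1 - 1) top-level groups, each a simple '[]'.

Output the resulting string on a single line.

Spec: pairs=8 depth=8 groups=1
Leftover pairs = 8 - 8 - (1-1) = 0
First group: deep chain of depth 8 + 0 sibling pairs
Remaining 0 groups: simple '[]' each

Answer: [[[[[[[[]]]]]]]]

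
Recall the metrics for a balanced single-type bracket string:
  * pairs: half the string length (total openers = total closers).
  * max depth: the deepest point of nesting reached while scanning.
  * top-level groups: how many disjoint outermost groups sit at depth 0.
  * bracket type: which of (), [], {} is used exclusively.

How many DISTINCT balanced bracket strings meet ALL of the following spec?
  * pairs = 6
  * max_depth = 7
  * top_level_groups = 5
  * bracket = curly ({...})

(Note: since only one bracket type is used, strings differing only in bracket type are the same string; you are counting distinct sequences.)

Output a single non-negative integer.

Spec: pairs=6 depth=7 groups=5
Count(depth <= 7) = 5
Count(depth <= 6) = 5
Count(depth == 7) = 5 - 5 = 0

Answer: 0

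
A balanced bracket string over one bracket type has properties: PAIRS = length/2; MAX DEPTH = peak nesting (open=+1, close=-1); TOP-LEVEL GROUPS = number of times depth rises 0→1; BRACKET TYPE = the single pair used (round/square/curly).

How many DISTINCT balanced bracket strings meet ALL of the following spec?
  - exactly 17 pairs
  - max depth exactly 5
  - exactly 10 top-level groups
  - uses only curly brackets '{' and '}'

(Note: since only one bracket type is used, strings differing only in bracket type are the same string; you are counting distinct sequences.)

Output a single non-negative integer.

Spec: pairs=17 depth=5 groups=10
Count(depth <= 5) = 142130
Count(depth <= 4) = 131330
Count(depth == 5) = 142130 - 131330 = 10800

Answer: 10800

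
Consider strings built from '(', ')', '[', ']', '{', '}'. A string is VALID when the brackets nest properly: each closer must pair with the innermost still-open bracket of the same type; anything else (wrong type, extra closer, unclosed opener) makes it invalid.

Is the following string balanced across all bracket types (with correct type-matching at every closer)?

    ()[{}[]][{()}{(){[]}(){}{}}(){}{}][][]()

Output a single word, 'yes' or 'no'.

pos 0: push '('; stack = (
pos 1: ')' matches '('; pop; stack = (empty)
pos 2: push '['; stack = [
pos 3: push '{'; stack = [{
pos 4: '}' matches '{'; pop; stack = [
pos 5: push '['; stack = [[
pos 6: ']' matches '['; pop; stack = [
pos 7: ']' matches '['; pop; stack = (empty)
pos 8: push '['; stack = [
pos 9: push '{'; stack = [{
pos 10: push '('; stack = [{(
pos 11: ')' matches '('; pop; stack = [{
pos 12: '}' matches '{'; pop; stack = [
pos 13: push '{'; stack = [{
pos 14: push '('; stack = [{(
pos 15: ')' matches '('; pop; stack = [{
pos 16: push '{'; stack = [{{
pos 17: push '['; stack = [{{[
pos 18: ']' matches '['; pop; stack = [{{
pos 19: '}' matches '{'; pop; stack = [{
pos 20: push '('; stack = [{(
pos 21: ')' matches '('; pop; stack = [{
pos 22: push '{'; stack = [{{
pos 23: '}' matches '{'; pop; stack = [{
pos 24: push '{'; stack = [{{
pos 25: '}' matches '{'; pop; stack = [{
pos 26: '}' matches '{'; pop; stack = [
pos 27: push '('; stack = [(
pos 28: ')' matches '('; pop; stack = [
pos 29: push '{'; stack = [{
pos 30: '}' matches '{'; pop; stack = [
pos 31: push '{'; stack = [{
pos 32: '}' matches '{'; pop; stack = [
pos 33: ']' matches '['; pop; stack = (empty)
pos 34: push '['; stack = [
pos 35: ']' matches '['; pop; stack = (empty)
pos 36: push '['; stack = [
pos 37: ']' matches '['; pop; stack = (empty)
pos 38: push '('; stack = (
pos 39: ')' matches '('; pop; stack = (empty)
end: stack empty → VALID
Verdict: properly nested → yes

Answer: yes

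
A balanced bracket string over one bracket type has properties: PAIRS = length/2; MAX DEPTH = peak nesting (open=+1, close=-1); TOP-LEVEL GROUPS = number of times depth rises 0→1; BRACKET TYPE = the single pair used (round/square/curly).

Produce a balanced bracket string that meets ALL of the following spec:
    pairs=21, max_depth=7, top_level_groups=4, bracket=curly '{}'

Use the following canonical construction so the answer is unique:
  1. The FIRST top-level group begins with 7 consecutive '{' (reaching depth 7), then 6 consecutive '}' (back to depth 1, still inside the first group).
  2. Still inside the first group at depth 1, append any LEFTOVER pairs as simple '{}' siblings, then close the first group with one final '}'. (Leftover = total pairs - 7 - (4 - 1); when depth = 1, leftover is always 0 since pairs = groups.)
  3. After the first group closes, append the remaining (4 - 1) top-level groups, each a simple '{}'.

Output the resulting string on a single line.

Answer: {{{{{{{}}}}}}{}{}{}{}{}{}{}{}{}{}{}}{}{}{}

Derivation:
Spec: pairs=21 depth=7 groups=4
Leftover pairs = 21 - 7 - (4-1) = 11
First group: deep chain of depth 7 + 11 sibling pairs
Remaining 3 groups: simple '{}' each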